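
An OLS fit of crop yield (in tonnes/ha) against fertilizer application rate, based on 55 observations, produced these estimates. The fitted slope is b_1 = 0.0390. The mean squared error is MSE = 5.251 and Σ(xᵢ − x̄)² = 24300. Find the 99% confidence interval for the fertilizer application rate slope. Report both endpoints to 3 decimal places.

SE(b_1) = √(MSE/Sₓₓ) = √(5.251/24300) = 0.0147.
df = n − 2 = 53.
t* = t_{0.005, 53} = 2.671823.
Margin = t* × SE = 2.671823 × 0.0147 = 0.03928.
CI: 0.0390 ± 0.03928 → (0.000, 0.078).
With 99% confidence, each one-unit increase in fertilizer application rate is associated with a change of between 0.000 and 0.078 tonnes/ha in crop yield.

(0.000, 0.078)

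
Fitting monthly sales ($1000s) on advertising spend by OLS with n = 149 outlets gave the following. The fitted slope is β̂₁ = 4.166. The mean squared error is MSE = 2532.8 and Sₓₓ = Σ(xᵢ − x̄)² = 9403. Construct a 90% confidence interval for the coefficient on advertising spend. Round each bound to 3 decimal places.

(3.307, 5.025)

SE(β̂₁) = √(MSE/Sₓₓ) = √(2532.8/9403) = 0.519.
df = n − 2 = 147.
t* = t_{0.05, 147} = 1.655285.
Margin = t* × SE = 1.655285 × 0.519 = 0.85909.
CI: 4.166 ± 0.85909 → (3.307, 5.025).
With 90% confidence, each one-unit increase in advertising spend is associated with a change of between 3.307 and 5.025 $1000s in monthly sales.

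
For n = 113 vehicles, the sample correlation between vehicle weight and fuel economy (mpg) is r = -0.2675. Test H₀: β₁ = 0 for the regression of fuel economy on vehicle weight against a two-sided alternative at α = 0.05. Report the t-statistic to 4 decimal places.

t = -2.9249

t = r·√(n − 2)/√(1 − r²) = -0.2675·√111/√0.928444 = -2.9249.
df = n − 2 = 111.
Two-sided p ≈ 0.0042, which is < 0.05, so reject H₀.
There is evidence of a linear association between vehicle weight and fuel economy.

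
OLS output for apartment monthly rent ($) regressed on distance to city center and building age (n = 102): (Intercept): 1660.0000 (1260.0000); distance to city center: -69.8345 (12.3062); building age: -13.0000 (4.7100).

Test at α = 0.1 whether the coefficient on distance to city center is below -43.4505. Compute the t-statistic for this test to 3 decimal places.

Read off: b = -69.8345, SE = 12.3062 for distance to city center.
H₀: β₁ = -43.4505 vs H₁: β₁ < -43.4505.
t = (-69.8345 − (-43.4505)) / 12.3062 = -2.144.
df = n − k − 1 = 102 − 2 − 1 = 99.
One-sided p ≈ 0.0172, which is < 0.1, so reject H₀.
There is evidence that the true slope on distance to city center is below -43.4505 $ per unit, holding the other predictors fixed.

t = -2.144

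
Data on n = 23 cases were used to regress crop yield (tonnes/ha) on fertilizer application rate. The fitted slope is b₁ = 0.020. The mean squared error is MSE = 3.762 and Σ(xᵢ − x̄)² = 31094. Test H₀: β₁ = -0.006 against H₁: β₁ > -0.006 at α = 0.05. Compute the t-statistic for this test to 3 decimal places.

SE(b₁) = √(MSE/Sₓₓ) = √(3.762/31094) = 0.0109995.
t = (0.020 − (-0.006)) / 0.0109995 = 2.364.
df = n − 2 = 21.
One-sided p ≈ 0.0139, which is < 0.05, so reject H₀.
There is evidence that the true slope on fertilizer application rate exceeds -0.006 tonnes/ha per unit.

t = 2.364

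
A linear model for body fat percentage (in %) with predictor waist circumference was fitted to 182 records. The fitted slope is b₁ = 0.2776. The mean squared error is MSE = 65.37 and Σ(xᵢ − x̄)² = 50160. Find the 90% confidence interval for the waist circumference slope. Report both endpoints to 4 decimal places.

SE(b₁) = √(MSE/Sₓₓ) = √(65.37/50160) = 0.0361003.
df = n − 2 = 180.
t* = t_{0.05, 180} = 1.653363.
Margin = t* × SE = 1.653363 × 0.0361003 = 0.059687.
CI: 0.2776 ± 0.059687 → (0.2179, 0.3373).
With 90% confidence, each one-unit increase in waist circumference is associated with a change of between 0.2179 and 0.3373 % in body fat percentage.

(0.2179, 0.3373)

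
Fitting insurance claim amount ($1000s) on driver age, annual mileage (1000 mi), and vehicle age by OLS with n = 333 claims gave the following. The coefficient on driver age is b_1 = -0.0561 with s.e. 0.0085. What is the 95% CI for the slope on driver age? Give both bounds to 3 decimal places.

(-0.073, -0.039)

df = n − k − 1 = 333 − 3 − 1 = 329.
t* = t_{0.025, 329} = 1.967201.
Margin = t* × SE = 1.967201 × 0.0085 = 0.01672.
CI: -0.0561 ± 0.01672 → (-0.073, -0.039).
With 95% confidence, each one-unit increase in driver age is associated with a change of between -0.073 and -0.039 $1000s in insurance claim amount, holding the other predictors fixed.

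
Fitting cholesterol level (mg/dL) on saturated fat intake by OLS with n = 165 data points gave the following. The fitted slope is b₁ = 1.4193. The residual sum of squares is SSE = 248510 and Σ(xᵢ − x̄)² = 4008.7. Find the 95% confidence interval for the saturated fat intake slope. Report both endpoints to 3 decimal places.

MSE = SSE/(n − 2) = 248510/163 = 1524.6.
SE(b₁) = √(MSE/Sₓₓ) = √(1524.6/4008.7) = 0.616703.
df = n − 2 = 163.
t* = t_{0.025, 163} = 1.974625.
Margin = t* × SE = 1.974625 × 0.616703 = 1.21776.
CI: 1.4193 ± 1.21776 → (0.202, 2.637).
With 95% confidence, each one-unit increase in saturated fat intake is associated with a change of between 0.202 and 2.637 mg/dL in cholesterol level.

(0.202, 2.637)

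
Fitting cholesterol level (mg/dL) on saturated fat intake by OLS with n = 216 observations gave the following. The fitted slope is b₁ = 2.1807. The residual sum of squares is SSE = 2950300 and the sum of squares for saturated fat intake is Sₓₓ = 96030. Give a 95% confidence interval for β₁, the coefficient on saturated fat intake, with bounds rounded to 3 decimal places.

MSE = SSE/(n − 2) = 2950300/214 = 13786.4.
SE(b₁) = √(MSE/Sₓₓ) = √(13786.4/96030) = 0.378898.
df = n − 2 = 214.
t* = t_{0.025, 214} = 1.971111.
Margin = t* × SE = 1.971111 × 0.378898 = 0.74685.
CI: 2.1807 ± 0.74685 → (1.434, 2.928).
With 95% confidence, each one-unit increase in saturated fat intake is associated with a change of between 1.434 and 2.928 mg/dL in cholesterol level.

(1.434, 2.928)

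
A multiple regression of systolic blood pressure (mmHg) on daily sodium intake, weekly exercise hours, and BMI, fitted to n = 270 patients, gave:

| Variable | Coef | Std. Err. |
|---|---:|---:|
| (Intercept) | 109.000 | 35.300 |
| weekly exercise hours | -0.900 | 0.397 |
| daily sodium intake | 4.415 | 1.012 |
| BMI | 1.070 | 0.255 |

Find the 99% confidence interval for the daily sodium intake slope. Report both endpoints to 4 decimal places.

Read off: b = 4.415, SE = 1.012 for daily sodium intake.
df = n − k − 1 = 270 − 3 − 1 = 266.
t* = t_{0.005, 266} = 2.594438.
Margin = t* × SE = 2.594438 × 1.012 = 2.625571.
CI: 4.415 ± 2.625571 → (1.7894, 7.0406).

(1.7894, 7.0406)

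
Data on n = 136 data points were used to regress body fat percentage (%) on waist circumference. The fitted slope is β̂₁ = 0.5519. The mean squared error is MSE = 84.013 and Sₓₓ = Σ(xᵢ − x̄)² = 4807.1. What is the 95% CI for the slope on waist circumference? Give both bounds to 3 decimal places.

(0.290, 0.813)

SE(β̂₁) = √(MSE/Sₓₓ) = √(84.013/4807.1) = 0.1322.
df = n − 2 = 134.
t* = t_{0.025, 134} = 1.977826.
Margin = t* × SE = 1.977826 × 0.1322 = 0.26147.
CI: 0.5519 ± 0.26147 → (0.290, 0.813).
With 95% confidence, each one-unit increase in waist circumference is associated with a change of between 0.290 and 0.813 % in body fat percentage.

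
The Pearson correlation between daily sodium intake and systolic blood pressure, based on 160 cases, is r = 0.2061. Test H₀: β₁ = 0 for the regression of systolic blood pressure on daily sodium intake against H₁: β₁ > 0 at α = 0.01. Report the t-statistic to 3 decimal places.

t = r·√(n − 2)/√(1 − r²) = 0.2061·√158/√0.957523 = 2.647.
df = n − 2 = 158.
One-sided p ≈ 0.0045, which is < 0.01, so reject H₀.
There is evidence of a linear association between daily sodium intake and systolic blood pressure.

t = 2.647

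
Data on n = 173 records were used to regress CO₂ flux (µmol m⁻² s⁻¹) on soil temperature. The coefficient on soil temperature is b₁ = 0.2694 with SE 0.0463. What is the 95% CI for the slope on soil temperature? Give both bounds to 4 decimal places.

df = n − 2 = 173 − 2 = 171.
t* = t_{0.025, 171} = 1.973934.
Margin = t* × SE = 1.973934 × 0.0463 = 0.091393.
CI: 0.2694 ± 0.091393 → (0.1780, 0.3608).
With 95% confidence, each one-unit increase in soil temperature is associated with a change of between 0.1780 and 0.3608 µmol m⁻² s⁻¹ in CO₂ flux.

(0.1780, 0.3608)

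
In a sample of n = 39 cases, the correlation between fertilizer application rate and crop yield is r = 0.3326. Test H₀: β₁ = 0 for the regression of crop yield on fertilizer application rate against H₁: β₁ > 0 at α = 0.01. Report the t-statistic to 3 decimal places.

t = r·√(n − 2)/√(1 − r²) = 0.3326·√37/√0.889377 = 2.145.
df = n − 2 = 37.
One-sided p ≈ 0.0193, which is ≥ 0.01, so fail to reject H₀.
The data do not give significant evidence of a linear association between fertilizer application rate and crop yield.

t = 2.145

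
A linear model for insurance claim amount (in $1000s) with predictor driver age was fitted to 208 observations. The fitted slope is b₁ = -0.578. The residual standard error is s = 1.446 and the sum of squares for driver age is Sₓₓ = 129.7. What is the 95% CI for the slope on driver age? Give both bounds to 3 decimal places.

(-0.828, -0.328)

SE(b₁) = s/√Sₓₓ = 1.446/√129.7 = 0.126969.
df = n − 2 = 206.
t* = t_{0.025, 206} = 1.971547.
Margin = t* × SE = 1.971547 × 0.126969 = 0.25033.
CI: -0.578 ± 0.25033 → (-0.828, -0.328).
With 95% confidence, each one-unit increase in driver age is associated with a change of between -0.828 and -0.328 $1000s in insurance claim amount.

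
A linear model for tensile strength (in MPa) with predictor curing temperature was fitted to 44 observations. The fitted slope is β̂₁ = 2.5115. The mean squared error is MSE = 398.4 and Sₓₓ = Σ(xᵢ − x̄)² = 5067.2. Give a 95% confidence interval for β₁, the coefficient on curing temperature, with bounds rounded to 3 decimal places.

(1.946, 3.077)

SE(β̂₁) = √(MSE/Sₓₓ) = √(398.4/5067.2) = 0.280398.
df = n − 2 = 42.
t* = t_{0.025, 42} = 2.018082.
Margin = t* × SE = 2.018082 × 0.280398 = 0.56587.
CI: 2.5115 ± 0.56587 → (1.946, 3.077).
With 95% confidence, each one-unit increase in curing temperature is associated with a change of between 1.946 and 3.077 MPa in tensile strength.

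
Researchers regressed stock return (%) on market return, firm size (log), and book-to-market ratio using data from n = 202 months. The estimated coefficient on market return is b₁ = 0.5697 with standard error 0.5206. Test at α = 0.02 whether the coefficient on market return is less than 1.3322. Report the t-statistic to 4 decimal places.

t = -1.4647

H₀: β₁ = 1.3322 vs H₁: β₁ < 1.3322.
t = (b₁ − β₁⁰)/SE = (0.5697 − 1.3322) / 0.5206 = -1.4647.
df = n − k − 1 = 202 − 3 − 1 = 198.
One-sided p ≈ 0.0723, which is ≥ 0.02, so fail to reject H₀.
The data do not give significant evidence that the true slope on market return is below 1.3322 % per unit, holding the other predictors fixed.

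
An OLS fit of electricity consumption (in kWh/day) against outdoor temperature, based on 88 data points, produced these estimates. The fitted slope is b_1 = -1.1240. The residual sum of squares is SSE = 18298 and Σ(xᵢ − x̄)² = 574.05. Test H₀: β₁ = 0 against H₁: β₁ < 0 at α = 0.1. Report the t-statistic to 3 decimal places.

MSE = SSE/(n − 2) = 18298/86 = 212.767.
SE(b_1) = √(MSE/Sₓₓ) = √(212.767/574.05) = 0.608804.
t = -1.1240 / 0.608804 = -1.846.
df = n − 2 = 86.
One-sided p ≈ 0.0341, which is < 0.1, so reject H₀.
There is evidence that the true slope on outdoor temperature is negative.

t = -1.846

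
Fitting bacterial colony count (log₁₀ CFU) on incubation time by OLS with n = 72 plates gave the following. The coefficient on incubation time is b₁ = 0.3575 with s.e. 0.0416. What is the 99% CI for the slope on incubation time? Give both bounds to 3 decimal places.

df = n − 2 = 72 − 2 = 70.
t* = t_{0.005, 70} = 2.647905.
Margin = t* × SE = 2.647905 × 0.0416 = 0.11015.
CI: 0.3575 ± 0.11015 → (0.247, 0.468).
With 99% confidence, each one-unit increase in incubation time is associated with a change of between 0.247 and 0.468 log₁₀ CFU in bacterial colony count.

(0.247, 0.468)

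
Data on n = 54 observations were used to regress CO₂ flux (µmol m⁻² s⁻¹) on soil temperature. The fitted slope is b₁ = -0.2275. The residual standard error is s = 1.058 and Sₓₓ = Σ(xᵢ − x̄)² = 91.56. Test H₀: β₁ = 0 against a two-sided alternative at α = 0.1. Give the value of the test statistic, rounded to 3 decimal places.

t = -2.058

SE(b₁) = s/√Sₓₓ = 1.058/√91.56 = 0.110569.
t = -0.2275 / 0.110569 = -2.058.
df = n − 2 = 52.
Two-sided p ≈ 0.0447, which is < 0.1, so reject H₀.
There is evidence that soil temperature is associated with CO₂ flux.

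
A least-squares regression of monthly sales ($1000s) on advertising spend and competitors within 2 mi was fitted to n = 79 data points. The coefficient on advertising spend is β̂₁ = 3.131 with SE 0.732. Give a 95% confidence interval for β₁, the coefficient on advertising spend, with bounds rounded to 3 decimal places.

(1.673, 4.589)

df = n − k − 1 = 79 − 2 − 1 = 76.
t* = t_{0.025, 76} = 1.991673.
Margin = t* × SE = 1.991673 × 0.732 = 1.45790.
CI: 3.131 ± 1.45790 → (1.673, 4.589).
With 95% confidence, each one-unit increase in advertising spend is associated with a change of between 1.673 and 4.589 $1000s in monthly sales, holding the other predictors fixed.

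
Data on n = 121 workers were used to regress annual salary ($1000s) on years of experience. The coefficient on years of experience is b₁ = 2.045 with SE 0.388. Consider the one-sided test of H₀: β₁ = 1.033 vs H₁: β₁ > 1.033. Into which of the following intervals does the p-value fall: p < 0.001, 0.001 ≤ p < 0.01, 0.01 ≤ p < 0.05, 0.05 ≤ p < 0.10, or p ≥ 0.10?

t = (2.045 − 1.033) / 0.388 = 2.608.
df = n − 2 = 121 − 2 = 119.
One-sided p = P(T_{119} > t) ≈ 0.0051.
So 0.001 ≤ p < 0.01.

0.001 ≤ p < 0.01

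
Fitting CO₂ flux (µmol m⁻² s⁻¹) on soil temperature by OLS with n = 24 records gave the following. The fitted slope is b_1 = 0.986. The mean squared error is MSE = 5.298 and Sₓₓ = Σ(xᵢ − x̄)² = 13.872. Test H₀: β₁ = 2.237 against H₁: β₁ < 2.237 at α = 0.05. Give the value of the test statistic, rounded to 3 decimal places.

t = -2.024

SE(b_1) = √(MSE/Sₓₓ) = √(5.298/13.872) = 0.617997.
t = (0.986 − 2.237) / 0.617997 = -2.024.
df = n − 2 = 22.
One-sided p ≈ 0.0276, which is < 0.05, so reject H₀.
There is evidence that the true slope on soil temperature is below 2.237 µmol m⁻² s⁻¹ per unit.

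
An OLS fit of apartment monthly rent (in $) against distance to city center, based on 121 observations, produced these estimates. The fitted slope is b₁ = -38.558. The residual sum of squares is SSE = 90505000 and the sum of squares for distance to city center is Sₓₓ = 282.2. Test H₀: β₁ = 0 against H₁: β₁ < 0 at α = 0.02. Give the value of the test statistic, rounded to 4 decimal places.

t = -0.7427

MSE = SSE/(n − 2) = 90505000/119 = 760546.
SE(b₁) = √(MSE/Sₓₓ) = √(760546/282.2) = 51.914.
t = -38.558 / 51.914 = -0.7427.
df = n − 2 = 119.
One-sided p ≈ 0.2296, which is ≥ 0.02, so fail to reject H₀.
The data do not give significant evidence that the true slope on distance to city center is negative.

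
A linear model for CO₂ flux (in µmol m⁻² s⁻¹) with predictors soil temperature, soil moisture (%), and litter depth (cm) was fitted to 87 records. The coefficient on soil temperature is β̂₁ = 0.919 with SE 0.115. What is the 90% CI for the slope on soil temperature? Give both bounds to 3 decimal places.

(0.728, 1.110)

df = n − k − 1 = 87 − 3 − 1 = 83.
t* = t_{0.05, 83} = 1.66342.
Margin = t* × SE = 1.66342 × 0.115 = 0.19129.
CI: 0.919 ± 0.19129 → (0.728, 1.110).
With 90% confidence, each one-unit increase in soil temperature is associated with a change of between 0.728 and 1.110 µmol m⁻² s⁻¹ in CO₂ flux, holding the other predictors fixed.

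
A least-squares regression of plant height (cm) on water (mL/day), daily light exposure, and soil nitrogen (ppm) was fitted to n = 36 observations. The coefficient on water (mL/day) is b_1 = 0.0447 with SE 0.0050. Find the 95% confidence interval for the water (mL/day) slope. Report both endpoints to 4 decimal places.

(0.0345, 0.0549)

df = n − k − 1 = 36 − 3 − 1 = 32.
t* = t_{0.025, 32} = 2.036933.
Margin = t* × SE = 2.036933 × 0.0050 = 0.010185.
CI: 0.0447 ± 0.010185 → (0.0345, 0.0549).
With 95% confidence, each one-unit increase in water (mL/day) is associated with a change of between 0.0345 and 0.0549 cm in plant height, holding the other predictors fixed.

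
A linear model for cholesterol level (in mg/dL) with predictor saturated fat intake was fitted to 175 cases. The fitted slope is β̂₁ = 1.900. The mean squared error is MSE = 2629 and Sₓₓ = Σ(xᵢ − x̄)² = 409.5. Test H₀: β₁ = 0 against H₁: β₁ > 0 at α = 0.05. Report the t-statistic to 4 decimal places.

t = 0.7499

SE(β̂₁) = √(MSE/Sₓₓ) = √(2629/409.5) = 2.53378.
t = 1.900 / 2.53378 = 0.7499.
df = n − 2 = 173.
One-sided p ≈ 0.2272, which is ≥ 0.05, so fail to reject H₀.
The data do not give significant evidence that the true slope on saturated fat intake is positive.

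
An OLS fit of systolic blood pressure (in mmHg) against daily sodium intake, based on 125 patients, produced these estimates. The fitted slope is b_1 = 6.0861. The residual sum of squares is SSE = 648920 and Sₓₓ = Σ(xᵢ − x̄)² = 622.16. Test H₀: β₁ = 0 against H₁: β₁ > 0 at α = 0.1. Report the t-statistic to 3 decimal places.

MSE = SSE/(n − 2) = 648920/123 = 5275.77.
SE(b_1) = √(MSE/Sₓₓ) = √(5275.77/622.16) = 2.912.
t = 6.0861 / 2.912 = 2.090.
df = n − 2 = 123.
One-sided p ≈ 0.0193, which is < 0.1, so reject H₀.
There is evidence that the true slope on daily sodium intake is positive.

t = 2.090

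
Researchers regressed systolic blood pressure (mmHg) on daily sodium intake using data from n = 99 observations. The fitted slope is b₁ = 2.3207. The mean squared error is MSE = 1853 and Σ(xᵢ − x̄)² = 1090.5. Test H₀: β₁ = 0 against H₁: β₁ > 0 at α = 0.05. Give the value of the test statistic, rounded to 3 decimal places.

t = 1.780

SE(b₁) = √(MSE/Sₓₓ) = √(1853/1090.5) = 1.30354.
t = 2.3207 / 1.30354 = 1.780.
df = n − 2 = 97.
One-sided p ≈ 0.0391, which is < 0.05, so reject H₀.
There is evidence that the true slope on daily sodium intake is positive.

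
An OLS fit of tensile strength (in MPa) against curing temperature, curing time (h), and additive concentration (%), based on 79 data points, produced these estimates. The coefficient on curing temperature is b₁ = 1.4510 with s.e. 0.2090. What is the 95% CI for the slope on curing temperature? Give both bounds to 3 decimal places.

df = n − k − 1 = 79 − 3 − 1 = 75.
t* = t_{0.025, 75} = 1.992102.
Margin = t* × SE = 1.992102 × 0.2090 = 0.41635.
CI: 1.4510 ± 0.41635 → (1.035, 1.867).
With 95% confidence, each one-unit increase in curing temperature is associated with a change of between 1.035 and 1.867 MPa in tensile strength, holding the other predictors fixed.

(1.035, 1.867)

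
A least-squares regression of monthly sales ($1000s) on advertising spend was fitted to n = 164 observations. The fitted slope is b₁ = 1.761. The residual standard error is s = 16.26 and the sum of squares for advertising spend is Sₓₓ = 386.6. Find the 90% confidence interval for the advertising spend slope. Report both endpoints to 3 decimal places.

(0.393, 3.129)

SE(b₁) = s/√Sₓₓ = 16.26/√386.6 = 0.82697.
df = n − 2 = 162.
t* = t_{0.05, 162} = 1.654314.
Margin = t* × SE = 1.654314 × 0.82697 = 1.36807.
CI: 1.761 ± 1.36807 → (0.393, 3.129).
With 90% confidence, each one-unit increase in advertising spend is associated with a change of between 0.393 and 3.129 $1000s in monthly sales.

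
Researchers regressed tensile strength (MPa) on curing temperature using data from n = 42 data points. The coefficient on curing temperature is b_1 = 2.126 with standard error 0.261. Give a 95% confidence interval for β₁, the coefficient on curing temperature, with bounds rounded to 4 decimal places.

(1.5985, 2.6535)

df = n − 2 = 42 − 2 = 40.
t* = t_{0.025, 40} = 2.021075.
Margin = t* × SE = 2.021075 × 0.261 = 0.527501.
CI: 2.126 ± 0.527501 → (1.5985, 2.6535).
With 95% confidence, each one-unit increase in curing temperature is associated with a change of between 1.5985 and 2.6535 MPa in tensile strength.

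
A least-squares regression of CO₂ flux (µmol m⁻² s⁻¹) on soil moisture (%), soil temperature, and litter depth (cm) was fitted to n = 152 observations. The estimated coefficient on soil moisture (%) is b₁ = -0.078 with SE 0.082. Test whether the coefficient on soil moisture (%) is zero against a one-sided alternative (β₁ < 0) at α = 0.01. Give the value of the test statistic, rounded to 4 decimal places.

t = -0.9512

H₀: β₁ = 0 vs H₁: β₁ < 0.
t = (b₁ − β₁⁰)/SE = -0.078 / 0.082 = -0.9512.
df = n − k − 1 = 152 − 3 − 1 = 148.
One-sided p ≈ 0.1715, which is ≥ 0.01, so fail to reject H₀.
The data do not give significant evidence that the true slope on soil moisture (%) is negative, holding the other predictors fixed.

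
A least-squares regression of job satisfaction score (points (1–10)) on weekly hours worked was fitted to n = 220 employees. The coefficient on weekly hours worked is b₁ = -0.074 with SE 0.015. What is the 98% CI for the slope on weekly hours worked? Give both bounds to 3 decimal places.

(-0.109, -0.039)

df = n − 2 = 220 − 2 = 218.
t* = t_{0.01, 218} = 2.343575.
Margin = t* × SE = 2.343575 × 0.015 = 0.03515.
CI: -0.074 ± 0.03515 → (-0.109, -0.039).
With 98% confidence, each one-unit increase in weekly hours worked is associated with a change of between -0.109 and -0.039 points (1–10) in job satisfaction score.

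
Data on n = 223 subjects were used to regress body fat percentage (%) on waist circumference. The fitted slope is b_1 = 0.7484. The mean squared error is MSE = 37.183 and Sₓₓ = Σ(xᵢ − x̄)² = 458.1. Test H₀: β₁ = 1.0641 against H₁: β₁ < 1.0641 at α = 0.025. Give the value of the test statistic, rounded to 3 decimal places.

t = -1.108

SE(b_1) = √(MSE/Sₓₓ) = √(37.183/458.1) = 0.2849.
t = (0.7484 − 1.0641) / 0.2849 = -1.108.
df = n − 2 = 221.
One-sided p ≈ 0.1345, which is ≥ 0.025, so fail to reject H₀.
The data do not give significant evidence that the true slope on waist circumference is below 1.0641 % per unit.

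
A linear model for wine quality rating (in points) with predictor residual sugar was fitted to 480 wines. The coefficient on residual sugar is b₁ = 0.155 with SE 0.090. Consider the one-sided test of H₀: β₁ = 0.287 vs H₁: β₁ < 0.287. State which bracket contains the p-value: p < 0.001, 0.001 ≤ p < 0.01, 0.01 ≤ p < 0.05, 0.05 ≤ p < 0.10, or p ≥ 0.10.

t = (0.155 − 0.287) / 0.090 = -1.467.
df = n − 2 = 480 − 2 = 478.
One-sided p = P(T_{478} < t) ≈ 0.0716.
So 0.05 ≤ p < 0.10.

0.05 ≤ p < 0.10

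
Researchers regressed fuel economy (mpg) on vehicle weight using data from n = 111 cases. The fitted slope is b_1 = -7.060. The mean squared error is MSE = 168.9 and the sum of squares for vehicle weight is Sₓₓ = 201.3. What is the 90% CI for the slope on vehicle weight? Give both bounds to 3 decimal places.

(-8.580, -5.540)

SE(b_1) = √(MSE/Sₓₓ) = √(168.9/201.3) = 0.915995.
df = n − 2 = 109.
t* = t_{0.05, 109} = 1.658953.
Margin = t* × SE = 1.658953 × 0.915995 = 1.51959.
CI: -7.060 ± 1.51959 → (-8.580, -5.540).
With 90% confidence, each one-unit increase in vehicle weight is associated with a change of between -8.580 and -5.540 mpg in fuel economy.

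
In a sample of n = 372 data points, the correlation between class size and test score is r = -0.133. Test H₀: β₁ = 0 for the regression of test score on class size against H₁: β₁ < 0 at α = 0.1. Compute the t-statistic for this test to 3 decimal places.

t = r·√(n − 2)/√(1 − r²) = -0.133·√370/√0.982311 = -2.581.
df = n − 2 = 370.
One-sided p ≈ 0.0051, which is < 0.1, so reject H₀.
There is evidence of a linear association between class size and test score.

t = -2.581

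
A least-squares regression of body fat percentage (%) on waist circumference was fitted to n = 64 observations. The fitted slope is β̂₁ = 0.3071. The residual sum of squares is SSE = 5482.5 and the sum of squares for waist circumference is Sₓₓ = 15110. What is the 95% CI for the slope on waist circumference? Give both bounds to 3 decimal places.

(0.154, 0.460)

MSE = SSE/(n − 2) = 5482.5/62 = 88.4274.
SE(β̂₁) = √(MSE/Sₓₓ) = √(88.4274/15110) = 0.0765.
df = n − 2 = 62.
t* = t_{0.025, 62} = 1.998972.
Margin = t* × SE = 1.998972 × 0.0765 = 0.15292.
CI: 0.3071 ± 0.15292 → (0.154, 0.460).
With 95% confidence, each one-unit increase in waist circumference is associated with a change of between 0.154 and 0.460 % in body fat percentage.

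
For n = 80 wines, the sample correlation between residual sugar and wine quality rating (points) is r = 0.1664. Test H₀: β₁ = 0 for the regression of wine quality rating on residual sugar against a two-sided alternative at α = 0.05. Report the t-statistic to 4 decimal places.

t = 1.4904

t = r·√(n − 2)/√(1 − r²) = 0.1664·√78/√0.972311 = 1.4904.
df = n − 2 = 78.
Two-sided p ≈ 0.1402, which is ≥ 0.05, so fail to reject H₀.
The data do not give significant evidence of a linear association between residual sugar and wine quality rating.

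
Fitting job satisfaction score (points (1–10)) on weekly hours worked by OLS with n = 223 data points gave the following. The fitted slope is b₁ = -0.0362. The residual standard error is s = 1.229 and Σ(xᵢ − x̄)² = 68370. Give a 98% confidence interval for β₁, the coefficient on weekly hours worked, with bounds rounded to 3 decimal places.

(-0.047, -0.025)

SE(b₁) = s/√Sₓₓ = 1.229/√68370 = 0.00470023.
df = n − 2 = 221.
t* = t_{0.01, 221} = 2.343339.
Margin = t* × SE = 2.343339 × 0.00470023 = 0.01101.
CI: -0.0362 ± 0.01101 → (-0.047, -0.025).
With 98% confidence, each one-unit increase in weekly hours worked is associated with a change of between -0.047 and -0.025 points (1–10) in job satisfaction score.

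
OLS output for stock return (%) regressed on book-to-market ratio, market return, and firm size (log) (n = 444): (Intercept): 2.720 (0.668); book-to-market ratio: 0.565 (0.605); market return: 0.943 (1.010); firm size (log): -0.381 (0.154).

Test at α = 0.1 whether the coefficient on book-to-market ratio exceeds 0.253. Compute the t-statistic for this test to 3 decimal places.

t = 0.516

Read off: b = 0.565, SE = 0.605 for book-to-market ratio.
H₀: β₁ = 0.253 vs H₁: β₁ > 0.253.
t = (0.565 − 0.253) / 0.605 = 0.516.
df = n − k − 1 = 444 − 3 − 1 = 440.
One-sided p ≈ 0.3032, which is ≥ 0.1, so fail to reject H₀.
The data do not give significant evidence that the true slope on book-to-market ratio exceeds 0.253 % per unit, holding the other predictors fixed.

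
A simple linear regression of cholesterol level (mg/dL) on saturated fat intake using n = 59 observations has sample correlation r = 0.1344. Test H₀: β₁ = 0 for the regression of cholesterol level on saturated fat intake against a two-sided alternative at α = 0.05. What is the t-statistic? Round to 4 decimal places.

t = r·√(n − 2)/√(1 − r²) = 0.1344·√57/√0.981937 = 1.0240.
df = n − 2 = 57.
Two-sided p ≈ 0.3102, which is ≥ 0.05, so fail to reject H₀.
The data do not give significant evidence of a linear association between saturated fat intake and cholesterol level.

t = 1.0240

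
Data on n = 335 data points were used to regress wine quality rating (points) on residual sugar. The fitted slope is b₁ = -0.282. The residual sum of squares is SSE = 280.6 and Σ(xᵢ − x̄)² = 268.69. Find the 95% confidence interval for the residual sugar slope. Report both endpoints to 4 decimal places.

(-0.3922, -0.1718)

MSE = SSE/(n − 2) = 280.6/333 = 0.842643.
SE(b₁) = √(MSE/Sₓₓ) = √(0.842643/268.69) = 0.056001.
df = n − 2 = 333.
t* = t_{0.025, 333} = 1.967113.
Margin = t* × SE = 1.967113 × 0.056001 = 0.110160.
CI: -0.282 ± 0.110160 → (-0.3922, -0.1718).
With 95% confidence, each one-unit increase in residual sugar is associated with a change of between -0.3922 and -0.1718 points in wine quality rating.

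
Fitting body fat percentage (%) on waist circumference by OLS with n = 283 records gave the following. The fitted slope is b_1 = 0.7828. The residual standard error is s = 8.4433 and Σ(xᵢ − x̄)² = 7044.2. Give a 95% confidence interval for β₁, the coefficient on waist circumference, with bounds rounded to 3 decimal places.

SE(b_1) = s/√Sₓₓ = 8.4433/√7044.2 = 0.1006.
df = n − 2 = 281.
t* = t_{0.025, 281} = 1.968442.
Margin = t* × SE = 1.968442 × 0.1006 = 0.19802.
CI: 0.7828 ± 0.19802 → (0.585, 0.981).
With 95% confidence, each one-unit increase in waist circumference is associated with a change of between 0.585 and 0.981 % in body fat percentage.

(0.585, 0.981)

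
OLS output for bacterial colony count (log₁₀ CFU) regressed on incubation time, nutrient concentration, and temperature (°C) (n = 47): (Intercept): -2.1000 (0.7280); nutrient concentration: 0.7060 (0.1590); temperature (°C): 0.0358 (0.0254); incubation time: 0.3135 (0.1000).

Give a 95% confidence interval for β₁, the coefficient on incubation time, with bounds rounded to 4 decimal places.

(0.1118, 0.5152)

Read off: b = 0.3135, SE = 0.1000 for incubation time.
df = n − k − 1 = 47 − 3 − 1 = 43.
t* = t_{0.025, 43} = 2.016692.
Margin = t* × SE = 2.016692 × 0.1000 = 0.201669.
CI: 0.3135 ± 0.201669 → (0.1118, 0.5152).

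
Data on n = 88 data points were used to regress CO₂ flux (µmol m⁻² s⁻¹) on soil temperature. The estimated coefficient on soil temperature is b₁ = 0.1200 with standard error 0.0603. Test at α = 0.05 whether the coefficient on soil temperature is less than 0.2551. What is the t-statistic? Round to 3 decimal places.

t = -2.240

H₀: β₁ = 0.2551 vs H₁: β₁ < 0.2551.
t = (b₁ − β₁⁰)/SE = (0.1200 − 0.2551) / 0.0603 = -2.240.
df = n − 2 = 88 − 2 = 86.
One-sided p ≈ 0.0138, which is < 0.05, so reject H₀.
There is evidence that the true slope on soil temperature is below 0.2551 µmol m⁻² s⁻¹ per unit.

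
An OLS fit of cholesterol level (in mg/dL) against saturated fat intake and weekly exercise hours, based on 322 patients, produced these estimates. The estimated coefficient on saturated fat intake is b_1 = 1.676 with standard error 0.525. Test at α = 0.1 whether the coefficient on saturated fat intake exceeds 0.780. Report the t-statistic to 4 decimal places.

t = 1.7067

H₀: β₁ = 0.780 vs H₁: β₁ > 0.780.
t = (b_1 − β₁⁰)/SE = (1.676 − 0.780) / 0.525 = 1.7067.
df = n − k − 1 = 322 − 2 − 1 = 319.
One-sided p ≈ 0.0444, which is < 0.1, so reject H₀.
There is evidence that the true slope on saturated fat intake exceeds 0.780 mg/dL per unit, holding the other predictors fixed.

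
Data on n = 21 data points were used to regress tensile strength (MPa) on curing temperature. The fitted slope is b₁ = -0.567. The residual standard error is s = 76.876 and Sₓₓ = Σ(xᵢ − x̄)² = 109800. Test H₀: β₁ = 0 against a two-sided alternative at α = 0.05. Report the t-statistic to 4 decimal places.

SE(b₁) = s/√Sₓₓ = 76.876/√109800 = 0.232001.
t = -0.567 / 0.232001 = -2.4440.
df = n − 2 = 19.
Two-sided p ≈ 0.0245, which is < 0.05, so reject H₀.
There is evidence that curing temperature is associated with tensile strength.

t = -2.4440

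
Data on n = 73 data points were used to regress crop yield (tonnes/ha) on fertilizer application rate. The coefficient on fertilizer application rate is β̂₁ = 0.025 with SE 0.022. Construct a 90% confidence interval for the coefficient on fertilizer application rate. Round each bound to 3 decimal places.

(-0.012, 0.062)

df = n − 2 = 73 − 2 = 71.
t* = t_{0.05, 71} = 1.6666.
Margin = t* × SE = 1.6666 × 0.022 = 0.03667.
CI: 0.025 ± 0.03667 → (-0.012, 0.062).
With 90% confidence, each one-unit increase in fertilizer application rate is associated with a change of between -0.012 and 0.062 tonnes/ha in crop yield.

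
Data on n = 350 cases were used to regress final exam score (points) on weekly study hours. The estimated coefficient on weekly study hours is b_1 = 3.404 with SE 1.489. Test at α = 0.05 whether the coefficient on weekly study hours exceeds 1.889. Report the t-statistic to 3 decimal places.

t = 1.017

H₀: β₁ = 1.889 vs H₁: β₁ > 1.889.
t = (b_1 − β₁⁰)/SE = (3.404 − 1.889) / 1.489 = 1.017.
df = n − 2 = 350 − 2 = 348.
One-sided p ≈ 0.1548, which is ≥ 0.05, so fail to reject H₀.
The data do not give significant evidence that the true slope on weekly study hours exceeds 1.889 points per unit.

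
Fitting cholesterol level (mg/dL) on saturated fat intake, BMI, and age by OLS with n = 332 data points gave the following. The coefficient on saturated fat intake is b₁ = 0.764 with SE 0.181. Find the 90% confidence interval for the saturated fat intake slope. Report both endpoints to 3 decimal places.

(0.465, 1.063)

df = n − k − 1 = 332 − 3 − 1 = 328.
t* = t_{0.05, 328} = 1.649512.
Margin = t* × SE = 1.649512 × 0.181 = 0.29856.
CI: 0.764 ± 0.29856 → (0.465, 1.063).
With 90% confidence, each one-unit increase in saturated fat intake is associated with a change of between 0.465 and 1.063 mg/dL in cholesterol level, holding the other predictors fixed.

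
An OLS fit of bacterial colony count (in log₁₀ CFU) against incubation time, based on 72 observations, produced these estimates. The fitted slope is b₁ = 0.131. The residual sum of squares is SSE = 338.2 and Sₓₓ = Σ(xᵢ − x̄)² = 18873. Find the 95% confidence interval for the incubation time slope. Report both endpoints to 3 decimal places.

(0.099, 0.163)

MSE = SSE/(n − 2) = 338.2/70 = 4.83143.
SE(b₁) = √(MSE/Sₓₓ) = √(4.83143/18873) = 0.0159999.
df = n − 2 = 70.
t* = t_{0.025, 70} = 1.994437.
Margin = t* × SE = 1.994437 × 0.0159999 = 0.03191.
CI: 0.131 ± 0.03191 → (0.099, 0.163).
With 95% confidence, each one-unit increase in incubation time is associated with a change of between 0.099 and 0.163 log₁₀ CFU in bacterial colony count.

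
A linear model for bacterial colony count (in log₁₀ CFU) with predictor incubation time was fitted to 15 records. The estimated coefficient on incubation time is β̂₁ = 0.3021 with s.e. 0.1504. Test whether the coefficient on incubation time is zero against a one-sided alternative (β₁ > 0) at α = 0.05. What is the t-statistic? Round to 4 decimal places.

H₀: β₁ = 0 vs H₁: β₁ > 0.
t = (β̂₁ − β₁⁰)/SE = 0.3021 / 0.1504 = 2.0086.
df = n − 2 = 15 − 2 = 13.
One-sided p ≈ 0.0329, which is < 0.05, so reject H₀.
There is evidence that the true slope on incubation time is positive.

t = 2.0086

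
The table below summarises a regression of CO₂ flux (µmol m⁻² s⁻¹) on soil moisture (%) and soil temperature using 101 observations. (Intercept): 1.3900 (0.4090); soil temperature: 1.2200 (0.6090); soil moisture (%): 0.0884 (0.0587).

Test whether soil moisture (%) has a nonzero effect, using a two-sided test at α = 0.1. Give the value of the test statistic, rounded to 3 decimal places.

t = 1.506

Read off: b = 0.0884, SE = 0.0587 for soil moisture (%).
H₀: β₁ = 0 vs H₁: β₁ ≠ 0.
t = 0.0884 / 0.0587 = 1.506.
df = n − k − 1 = 101 − 2 − 1 = 98.
Two-sided p ≈ 0.1353, which is ≥ 0.1, so fail to reject H₀.
The data do not give significant evidence of an association between soil moisture (%) and CO₂ flux, after adjusting for the other predictors.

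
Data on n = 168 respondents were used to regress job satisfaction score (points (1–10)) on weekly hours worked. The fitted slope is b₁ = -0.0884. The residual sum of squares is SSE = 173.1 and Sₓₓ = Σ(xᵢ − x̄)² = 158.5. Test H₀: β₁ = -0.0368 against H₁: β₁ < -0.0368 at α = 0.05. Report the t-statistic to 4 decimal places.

MSE = SSE/(n − 2) = 173.1/166 = 1.04277.
SE(b₁) = √(MSE/Sₓₓ) = √(1.04277/158.5) = 0.081111.
t = (-0.0884 − (-0.0368)) / 0.081111 = -0.6362.
df = n − 2 = 166.
One-sided p ≈ 0.2628, which is ≥ 0.05, so fail to reject H₀.
The data do not give significant evidence that the true slope on weekly hours worked is below -0.0368 points (1–10) per unit.

t = -0.6362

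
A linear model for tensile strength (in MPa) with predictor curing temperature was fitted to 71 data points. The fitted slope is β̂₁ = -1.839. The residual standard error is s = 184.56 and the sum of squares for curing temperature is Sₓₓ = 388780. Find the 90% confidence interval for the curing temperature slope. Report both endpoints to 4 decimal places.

SE(β̂₁) = s/√Sₓₓ = 184.56/√388780 = 0.295996.
df = n − 2 = 69.
t* = t_{0.05, 69} = 1.667239.
Margin = t* × SE = 1.667239 × 0.295996 = 0.493496.
CI: -1.839 ± 0.493496 → (-2.3325, -1.3455).
With 90% confidence, each one-unit increase in curing temperature is associated with a change of between -2.3325 and -1.3455 MPa in tensile strength.

(-2.3325, -1.3455)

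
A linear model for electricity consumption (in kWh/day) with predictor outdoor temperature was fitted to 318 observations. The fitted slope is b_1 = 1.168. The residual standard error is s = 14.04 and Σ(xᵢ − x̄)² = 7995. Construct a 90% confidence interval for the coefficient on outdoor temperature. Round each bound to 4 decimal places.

SE(b_1) = s/√Sₓₓ = 14.04/√7995 = 0.157021.
df = n − 2 = 316.
t* = t_{0.05, 316} = 1.64969.
Margin = t* × SE = 1.64969 × 0.157021 = 0.259036.
CI: 1.168 ± 0.259036 → (0.9090, 1.4270).
With 90% confidence, each one-unit increase in outdoor temperature is associated with a change of between 0.9090 and 1.4270 kWh/day in electricity consumption.

(0.9090, 1.4270)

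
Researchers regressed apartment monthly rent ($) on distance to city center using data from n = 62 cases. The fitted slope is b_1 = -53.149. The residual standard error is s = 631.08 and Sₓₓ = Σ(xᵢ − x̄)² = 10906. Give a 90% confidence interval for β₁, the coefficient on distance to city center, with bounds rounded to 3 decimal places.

(-63.245, -43.053)

SE(b_1) = s/√Sₓₓ = 631.08/√10906 = 6.04299.
df = n − 2 = 60.
t* = t_{0.05, 60} = 1.670649.
Margin = t* × SE = 1.670649 × 6.04299 = 10.09571.
CI: -53.149 ± 10.09571 → (-63.245, -43.053).
With 90% confidence, each one-unit increase in distance to city center is associated with a change of between -63.245 and -43.053 $ in apartment monthly rent.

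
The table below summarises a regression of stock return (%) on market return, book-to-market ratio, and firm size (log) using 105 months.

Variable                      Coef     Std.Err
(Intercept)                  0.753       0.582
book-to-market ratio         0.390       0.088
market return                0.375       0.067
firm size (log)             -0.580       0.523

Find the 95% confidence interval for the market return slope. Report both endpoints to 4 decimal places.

Read off: b = 0.375, SE = 0.067 for market return.
df = n − k − 1 = 105 − 3 − 1 = 101.
t* = t_{0.025, 101} = 1.983731.
Margin = t* × SE = 1.983731 × 0.067 = 0.132910.
CI: 0.375 ± 0.132910 → (0.2421, 0.5079).

(0.2421, 0.5079)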